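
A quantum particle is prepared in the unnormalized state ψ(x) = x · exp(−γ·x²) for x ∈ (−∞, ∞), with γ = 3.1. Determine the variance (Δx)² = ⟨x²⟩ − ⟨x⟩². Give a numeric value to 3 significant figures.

Compute ⟨x⟩ and ⟨x²⟩ separately, then (Δx)² = ⟨x²⟩ − ⟨x⟩².
Expand each integrand as polynomial × e^(−2γx²) and use ∫x^(2j)·e^(−2γx²) dx = (2j−1)!!/(4γ)^j · √(π/(2γ)), odd powers → 0; here √(π/(2γ)) = 0.71183.
Normalization: ∫|ψ|² dx = 0.057406.
⟨x⟩ = 0.0000 and ⟨x²⟩ = 0.24194.
(Δx)² = 0.24194 − (0.0000)² = 0.24194.

0.242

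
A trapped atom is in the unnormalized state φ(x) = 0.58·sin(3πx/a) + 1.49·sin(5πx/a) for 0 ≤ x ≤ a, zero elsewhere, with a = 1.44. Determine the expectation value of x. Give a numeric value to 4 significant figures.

0.7200

⟨x⟩ = ∫ x·|φ|² dx / ∫|φ|² dx (integrals over the domain).
On 0 ≤ x ≤ a (j ≠ l): ∫sin²(jπx/a) dx = a/2, ∫sin(jπx/a)·sin(lπx/a) dx = 0; diagonal moments ∫x·sin²(jπx/a) dx = a²/4, ∫x²·sin²(jπx/a) dx = a³·(1/6 − 1/(4j²π²)); cross terms ∫x·sin(jπx/a)·sin(lπx/a) dx = 0 for j + l even and −4jla²/(π²(j² − l²)²) for j + l odd, ∫x²·sin(jπx/a)·sin(lπx/a) dx = (−1)^(j+l)·4jla³/(π²(j² − l²)²); higher powers the same way via product-to-sum and parts.
State is unnormalized: ∫|φ|² dx = 1.8407, and ∫φ*·x·φ dx = 1.3253, so ⟨x⟩ = 1.3253 / 1.8407.
⟨x⟩ = 0.72000.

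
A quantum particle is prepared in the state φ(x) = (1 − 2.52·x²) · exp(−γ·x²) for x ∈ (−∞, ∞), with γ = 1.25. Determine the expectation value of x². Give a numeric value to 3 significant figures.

0.474

⟨x²⟩ = ∫ x²·|φ|² dx / ∫|φ|² dx (integrals over the domain).
Expand each integrand as polynomial × e^(−2γx²) and use ∫x^(2j)·e^(−2γx²) dx = (2j−1)!!/(4γ)^j · √(π/(2γ)), odd powers → 0; here √(π/(2γ)) = 1.1210.
State is unnormalized: ∫|φ|² dx = 0.84529, and ∫φ*·x²·φ dx = 0.40047, so ⟨x²⟩ = 0.40047 / 0.84529.
⟨x²⟩ = 0.47377.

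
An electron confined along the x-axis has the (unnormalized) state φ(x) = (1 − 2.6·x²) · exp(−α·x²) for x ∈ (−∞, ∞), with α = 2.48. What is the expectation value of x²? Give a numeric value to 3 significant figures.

0.0677

⟨x²⟩ = ∫ x²·|φ|² dx / ∫|φ|² dx (integrals over the domain).
Expand each integrand as polynomial × e^(−2αx²) and use ∫x^(2j)·e^(−2αx²) dx = (2j−1)!!/(4α)^j · √(π/(2α)), odd powers → 0; here √(π/(2α)) = 0.79586.
State is unnormalized: ∫|φ|² dx = 0.54269, and ∫φ*·x²·φ dx = 0.036731, so ⟨x²⟩ = 0.036731 / 0.54269.
⟨x²⟩ = 0.067684.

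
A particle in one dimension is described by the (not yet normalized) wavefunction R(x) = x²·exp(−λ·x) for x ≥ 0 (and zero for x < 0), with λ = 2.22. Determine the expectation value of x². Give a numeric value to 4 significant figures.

⟨x²⟩ = ∫ x²·|R|² dx / ∫|R|² dx (integrals over the domain).
Every integrand reduces to terms xʲ·e^(−2λx) on [0, ∞); use ∫₀^∞ xʲ·e^(−2λx) dx = j!/(2λ)^(j+1).
State is unnormalized: ∫|R|² dx = 0.013909, and ∫R*·x²·R dx = 0.021167, so ⟨x²⟩ = 0.021167 / 0.013909.
⟨x²⟩ = 1.5218.

1.522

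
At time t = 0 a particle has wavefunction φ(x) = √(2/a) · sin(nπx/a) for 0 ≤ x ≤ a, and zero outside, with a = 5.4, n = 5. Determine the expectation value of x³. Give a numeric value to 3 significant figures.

⟨x³⟩ = ∫ x³·|φ|² dx (integrals over the domain).
With sin²θ = (1 − cos2θ)/2 on 0 ≤ x ≤ a: ∫sin²(nπx/a) dx = a/2, ∫x·sin²(nπx/a) dx = a²/4, ∫x²·sin²(nπx/a) dx = a³·(1/6 − 1/(4n²π²)); higher powers xᵏ the same way, integrating xᵏ·cos(2nπx/a) by parts.
⟨x³⟩ = 38.887.

38.9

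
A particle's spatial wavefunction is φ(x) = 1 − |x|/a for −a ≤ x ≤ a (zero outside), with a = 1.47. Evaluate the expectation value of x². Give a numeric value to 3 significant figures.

⟨x²⟩ = ∫ x²·|φ|² dx / ∫|φ|² dx (integrals over the domain).
φ is even, so ∫ over [−a, a] = 2∫₀ᵃ with φ = 1 − x/a there: ∫₀ᵃ (1 − x/a)² dx = a/3, ∫₀ᵃ x²(1 − x/a)² dx = a³/30, ∫₀ᵃ x⁴(1 − x/a)² dx = a⁵/105.
State is unnormalized: ∫|φ|² dx = 0.98000, and ∫φ*·x²·φ dx = 0.21177, so ⟨x²⟩ = 0.21177 / 0.98000.
⟨x²⟩ = 0.21609.

0.216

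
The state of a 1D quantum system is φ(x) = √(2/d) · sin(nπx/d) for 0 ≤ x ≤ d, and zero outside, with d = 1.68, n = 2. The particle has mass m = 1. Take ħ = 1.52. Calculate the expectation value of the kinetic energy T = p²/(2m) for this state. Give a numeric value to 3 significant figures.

T = −(ħ²/2m) d²/dx², so ⟨T⟩ = −(ħ²/2m) ∫ φ*·φ'' dx; with m = 1.
d/dx sin(nπx/d) = (nπ/d)·cos(nπx/d) and d²/dx² sin(nπx/d) = −(nπ/d)²·sin(nπx/d); on 0 ≤ x ≤ d, ∫sin²(nπx/d) dx = d/2 and ∫sin(nπx/d)·cos(nπx/d) dx = 0.
⟨T⟩ = 16.158.

16.2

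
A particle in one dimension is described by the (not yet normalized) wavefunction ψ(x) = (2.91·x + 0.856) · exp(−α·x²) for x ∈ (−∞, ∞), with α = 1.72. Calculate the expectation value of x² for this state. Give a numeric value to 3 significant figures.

⟨x²⟩ = ∫ x²·|ψ|² dx / ∫|ψ|² dx (integrals over the domain).
Expand each integrand as polynomial × e^(−2αx²) and use ∫x^(2j)·e^(−2αx²) dx = (2j−1)!!/(4α)^j · √(π/(2α)), odd powers → 0; here √(π/(2α)) = 0.95564.
State is unnormalized: ∫|ψ|² dx = 1.8765, and ∫ψ*·x²·ψ dx = 0.61467, so ⟨x²⟩ = 0.61467 / 1.8765.
⟨x²⟩ = 0.32757.

0.328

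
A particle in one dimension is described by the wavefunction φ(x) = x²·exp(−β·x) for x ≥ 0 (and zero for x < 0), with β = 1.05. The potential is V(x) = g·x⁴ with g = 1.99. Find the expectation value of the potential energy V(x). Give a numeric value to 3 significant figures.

172.

⟨V⟩ = ∫ V(x)·|φ|² dx / ∫|φ|² dx.
Every integrand reduces to terms xʲ·e^(−2βx) on [0, ∞); use ∫₀^∞ xʲ·e^(−2βx) dx = j!/(2β)^(j+1).
State is unnormalized: ∫|φ|² dx = 0.58764, and ∫φ*·V(x)·φ dx = 101.02, so ⟨V⟩ = 101.02 / 0.58764.
⟨V⟩ = 171.90.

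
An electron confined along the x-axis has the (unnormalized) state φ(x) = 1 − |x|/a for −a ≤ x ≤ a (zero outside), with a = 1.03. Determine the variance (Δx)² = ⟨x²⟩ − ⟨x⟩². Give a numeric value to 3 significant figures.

Compute ⟨x⟩ and ⟨x²⟩ separately, then (Δx)² = ⟨x²⟩ − ⟨x⟩².
φ is even, so ∫ over [−a, a] = 2∫₀ᵃ with φ = 1 − x/a there: ∫₀ᵃ (1 − x/a)² dx = a/3, ∫₀ᵃ x²(1 − x/a)² dx = a³/30, ∫₀ᵃ x⁴(1 − x/a)² dx = a⁵/105.
Normalization: ∫|φ|² dx = 0.68667.
⟨x⟩ = 0.0000 and ⟨x²⟩ = 0.10609.
(Δx)² = 0.10609 − (0.0000)² = 0.10609.

0.106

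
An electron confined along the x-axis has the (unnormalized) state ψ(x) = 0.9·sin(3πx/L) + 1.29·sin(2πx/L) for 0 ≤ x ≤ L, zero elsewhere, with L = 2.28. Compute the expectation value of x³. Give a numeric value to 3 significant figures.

⟨x³⟩ = ∫ x³·|ψ|² dx / ∫|ψ|² dx (integrals over the domain).
On 0 ≤ x ≤ L (j ≠ l): ∫sin²(jπx/L) dx = L/2, ∫sin(jπx/L)·sin(lπx/L) dx = 0; diagonal moments ∫x·sin²(jπx/L) dx = L²/4, ∫x²·sin²(jπx/L) dx = L³·(1/6 − 1/(4j²π²)); cross terms ∫x·sin(jπx/L)·sin(lπx/L) dx = 0 for j + l even and −4jlL²/(π²(j² − l²)²) for j + l odd, ∫x²·sin(jπx/L)·sin(lπx/L) dx = (−1)^(j+l)·4jlL³/(π²(j² − l²)²); higher powers the same way via product-to-sum and parts.
State is unnormalized: ∫|ψ|² dx = 2.8205, and ∫ψ*·x³·ψ dx = 2.5415, so ⟨x³⟩ = 2.5415 / 2.8205.
⟨x³⟩ = 0.90108.

0.901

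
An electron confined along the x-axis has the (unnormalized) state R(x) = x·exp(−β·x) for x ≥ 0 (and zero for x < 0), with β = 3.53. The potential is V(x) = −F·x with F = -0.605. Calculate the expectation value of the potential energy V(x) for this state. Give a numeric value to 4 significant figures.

⟨V⟩ = ∫ V(x)·|R|² dx / ∫|R|² dx.
Every integrand reduces to terms xʲ·e^(−2βx) on [0, ∞); use ∫₀^∞ xʲ·e^(−2βx) dx = j!/(2β)^(j+1).
State is unnormalized: ∫|R|² dx = 0.0056835, and ∫R*·V(x)·R dx = 0.0014611, so ⟨V⟩ = 0.0014611 / 0.0056835.
⟨V⟩ = 0.25708.

0.2571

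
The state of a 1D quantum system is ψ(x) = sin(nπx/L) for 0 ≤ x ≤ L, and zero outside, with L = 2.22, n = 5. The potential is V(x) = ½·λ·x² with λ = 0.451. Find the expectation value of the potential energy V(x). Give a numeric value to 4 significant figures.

⟨V⟩ = ∫ V(x)·|ψ|² dx / ∫|ψ|² dx.
With sin²θ = (1 − cos2θ)/2 on 0 ≤ x ≤ L: ∫sin²(nπx/L) dx = L/2, ∫x·sin²(nπx/L) dx = L²/4, ∫x²·sin²(nπx/L) dx = L³·(1/6 − 1/(4n²π²)); higher powers xᵏ the same way, integrating xᵏ·cos(2nπx/L) by parts.
State is unnormalized: ∫|ψ|² dx = 1.1100, and ∫ψ*·V(x)·ψ dx = 0.40870, so ⟨V⟩ = 0.40870 / 1.1100.
⟨V⟩ = 0.36820.

0.3682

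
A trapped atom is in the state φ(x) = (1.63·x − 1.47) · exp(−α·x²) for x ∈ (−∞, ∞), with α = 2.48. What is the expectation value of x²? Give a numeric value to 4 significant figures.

⟨x²⟩ = ∫ x²·|φ|² dx / ∫|φ|² dx (integrals over the domain).
Expand each integrand as polynomial × e^(−2αx²) and use ∫x^(2j)·e^(−2αx²) dx = (2j−1)!!/(4α)^j · √(π/(2α)), odd powers → 0; here √(π/(2α)) = 0.79586.
State is unnormalized: ∫|φ|² dx = 1.9329, and ∫φ*·x²·φ dx = 0.23783, so ⟨x²⟩ = 0.23783 / 1.9329.
⟨x²⟩ = 0.12304.

0.1230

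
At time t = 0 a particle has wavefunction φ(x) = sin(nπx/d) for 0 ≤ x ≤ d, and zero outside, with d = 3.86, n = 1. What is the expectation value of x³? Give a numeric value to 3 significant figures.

10.0

⟨x³⟩ = ∫ x³·|φ|² dx / ∫|φ|² dx (integrals over the domain).
With sin²θ = (1 − cos2θ)/2 on 0 ≤ x ≤ d: ∫sin²(nπx/d) dx = d/2, ∫x·sin²(nπx/d) dx = d²/4, ∫x²·sin²(nπx/d) dx = d³·(1/6 − 1/(4n²π²)); higher powers xᵏ the same way, integrating xᵏ·cos(2nπx/d) by parts.
State is unnormalized: ∫|φ|² dx = 1.9300, and ∫φ*·x³·φ dx = 19.315, so ⟨x³⟩ = 19.315 / 1.9300.
⟨x³⟩ = 10.008.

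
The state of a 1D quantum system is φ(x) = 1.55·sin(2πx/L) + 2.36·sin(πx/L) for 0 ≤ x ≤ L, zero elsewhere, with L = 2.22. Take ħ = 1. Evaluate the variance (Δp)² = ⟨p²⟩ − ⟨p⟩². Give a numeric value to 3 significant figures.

3.81

Compute ⟨p⟩ and ⟨p²⟩ separately; (Δp)² = ⟨p²⟩ − ⟨p⟩².
d²/dx² sin(jπx/L) = −(jπ/L)²·sin(jπx/L); on 0 ≤ x ≤ L, ∫sin²(jπx/L) dx = L/2 and ∫sin(jπx/L)·sin(lπx/L) dx = 0 for j ≠ l, so only diagonal terms survive in ∫|φ|² and ∫φ·φ″; ∫φ·φ′ dx = [φ²/2] between the walls = 0.
Normalization: ∫|φ|² dx = 8.8490.
⟨p⟩ = 0.0000 and ⟨p²⟩ = 3.8131.
(Δp)² = 3.8131 − (0.0000)² = 3.8131.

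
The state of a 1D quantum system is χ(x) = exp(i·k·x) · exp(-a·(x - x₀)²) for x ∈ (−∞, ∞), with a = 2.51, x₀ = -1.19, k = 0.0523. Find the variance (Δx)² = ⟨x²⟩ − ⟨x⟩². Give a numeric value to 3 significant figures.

0.0996

Compute ⟨x⟩ and ⟨x²⟩ separately, then (Δx)² = ⟨x²⟩ − ⟨x⟩².
Gaussian moments (u = x − x₀): ∫u^(2j)·e^(−2au²) du = (2j−1)!!/(4a)^j · √(π/(2a)), odd powers integrate to 0; here √(π/(2a)) = 0.79108.
Normalization: ∫|χ|² dx = 0.79108.
⟨x⟩ = -1.1900 and ⟨x²⟩ = 1.5157.
(Δx)² = 1.5157 − (-1.1900)² = 0.099602.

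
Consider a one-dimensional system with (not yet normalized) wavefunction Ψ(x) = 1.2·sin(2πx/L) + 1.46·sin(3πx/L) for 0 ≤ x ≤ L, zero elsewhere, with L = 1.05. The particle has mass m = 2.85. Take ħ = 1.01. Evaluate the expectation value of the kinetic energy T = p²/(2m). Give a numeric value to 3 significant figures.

T = −(ħ²/2m) d²/dx², so ⟨T⟩ = −(ħ²/2m) ∫ Ψ*·Ψ'' dx / ∫|Ψ|² dx; with m = 2.85.
d²/dx² sin(jπx/L) = −(jπ/L)²·sin(jπx/L); on 0 ≤ x ≤ L, ∫sin²(jπx/L) dx = L/2 and ∫sin(jπx/L)·sin(lπx/L) dx = 0 for j ≠ l, so only diagonal terms survive in ∫|Ψ|² and ∫Ψ·Ψ″; ∫Ψ·Ψ′ dx = [Ψ²/2] between the walls = 0.
State is unnormalized: ∫|Ψ|² dx = 1.8751, and ∫Ψ*·(−ħ²/2m · Ψ'') dx = 20.981, so ⟨T⟩ = 20.981 / 1.8751.
⟨T⟩ = 11.189.

11.2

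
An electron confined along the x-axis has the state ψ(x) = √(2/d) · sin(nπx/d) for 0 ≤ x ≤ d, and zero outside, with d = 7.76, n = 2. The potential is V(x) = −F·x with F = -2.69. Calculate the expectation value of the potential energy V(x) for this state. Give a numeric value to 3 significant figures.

10.4

⟨V⟩ = ∫ V(x)·|ψ|² dx.
With sin²θ = (1 − cos2θ)/2 on 0 ≤ x ≤ d: ∫sin²(nπx/d) dx = d/2, ∫x·sin²(nπx/d) dx = d²/4, ∫x²·sin²(nπx/d) dx = d³·(1/6 − 1/(4n²π²)); higher powers xᵏ the same way, integrating xᵏ·cos(2nπx/d) by parts.
⟨V⟩ = 10.437.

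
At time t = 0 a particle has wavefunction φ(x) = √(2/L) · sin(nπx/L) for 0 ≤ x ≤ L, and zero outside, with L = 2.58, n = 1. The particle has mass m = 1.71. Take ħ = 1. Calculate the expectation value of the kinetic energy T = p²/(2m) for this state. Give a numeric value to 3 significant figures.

T = −(ħ²/2m) d²/dx², so ⟨T⟩ = −(ħ²/2m) ∫ φ*·φ'' dx; with m = 1.71.
d/dx sin(nπx/L) = (nπ/L)·cos(nπx/L) and d²/dx² sin(nπx/L) = −(nπ/L)²·sin(nπx/L); on 0 ≤ x ≤ L, ∫sin²(nπx/L) dx = L/2 and ∫sin(nπx/L)·cos(nπx/L) dx = 0.
⟨T⟩ = 0.43355.

0.434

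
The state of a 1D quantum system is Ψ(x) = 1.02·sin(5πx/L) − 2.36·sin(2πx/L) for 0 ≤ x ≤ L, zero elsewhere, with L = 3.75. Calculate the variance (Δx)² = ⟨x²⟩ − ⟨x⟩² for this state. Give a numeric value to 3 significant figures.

Compute ⟨x⟩ and ⟨x²⟩ separately, then (Δx)² = ⟨x²⟩ − ⟨x⟩².
On 0 ≤ x ≤ L (j ≠ l): ∫sin²(jπx/L) dx = L/2, ∫sin(jπx/L)·sin(lπx/L) dx = 0; diagonal moments ∫x·sin²(jπx/L) dx = L²/4, ∫x²·sin²(jπx/L) dx = L³·(1/6 − 1/(4j²π²)); cross terms ∫x·sin(jπx/L)·sin(lπx/L) dx = 0 for j + l even and −4jlL²/(π²(j² − l²)²) for j + l odd, ∫x²·sin(jπx/L)·sin(lπx/L) dx = (−1)^(j+l)·4jlL³/(π²(j² − l²)²); higher powers the same way via product-to-sum and parts.
Normalization: ∫|Ψ|² dx = 12.394.
⟨x⟩ = 1.9252 and ⟨x²⟩ = 4.7212.
(Δx)² = 4.7212 − (1.9252)² = 1.0148.

1.01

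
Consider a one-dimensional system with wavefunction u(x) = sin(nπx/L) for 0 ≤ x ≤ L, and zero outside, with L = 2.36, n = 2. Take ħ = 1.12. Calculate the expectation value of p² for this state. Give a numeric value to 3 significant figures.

p² u = −ħ² d²u/dx²; ⟨p²⟩ = −ħ² ∫ u*·u'' dx / ∫|u|² dx.
d/dx sin(nπx/L) = (nπ/L)·cos(nπx/L) and d²/dx² sin(nπx/L) = −(nπ/L)²·sin(nπx/L); on 0 ≤ x ≤ L, ∫sin²(nπx/L) dx = L/2 and ∫sin(nπx/L)·cos(nπx/L) dx = 0.
State is unnormalized: ∫|u|² dx = 1.1800, and ∫u*·(−ħ² u'') dx = 10.492, so ⟨p²⟩ = 10.492 / 1.1800.
⟨p²⟩ = 8.8914.

8.89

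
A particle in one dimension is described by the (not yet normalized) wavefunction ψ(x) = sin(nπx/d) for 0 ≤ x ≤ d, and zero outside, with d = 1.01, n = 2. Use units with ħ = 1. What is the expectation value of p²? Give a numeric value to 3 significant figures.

p² ψ = −ħ² d²ψ/dx²; ⟨p²⟩ = −ħ² ∫ ψ*·ψ'' dx / ∫|ψ|² dx.
d/dx sin(nπx/d) = (nπ/d)·cos(nπx/d) and d²/dx² sin(nπx/d) = −(nπ/d)²·sin(nπx/d); on 0 ≤ x ≤ d, ∫sin²(nπx/d) dx = d/2 and ∫sin(nπx/d)·cos(nπx/d) dx = 0.
State is unnormalized: ∫|ψ|² dx = 0.50500, and ∫ψ*·(−ħ² ψ'') dx = 19.544, so ⟨p²⟩ = 19.544 / 0.50500.
⟨p²⟩ = 38.701.

38.7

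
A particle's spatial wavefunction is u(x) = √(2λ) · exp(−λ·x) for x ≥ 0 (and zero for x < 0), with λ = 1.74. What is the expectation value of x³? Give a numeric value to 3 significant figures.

⟨x³⟩ = ∫ x³·|u|² dx (integrals over the domain).
Every integrand reduces to terms xʲ·e^(−2λx) on [0, ∞); use ∫₀^∞ xʲ·e^(−2λx) dx = j!/(2λ)^(j+1).
⟨x³⟩ = 0.14237.

0.142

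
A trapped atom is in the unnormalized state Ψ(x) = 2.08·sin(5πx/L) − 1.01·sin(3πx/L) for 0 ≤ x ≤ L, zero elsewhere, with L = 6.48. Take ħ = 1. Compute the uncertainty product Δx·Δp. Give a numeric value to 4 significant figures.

3.062

Δx = √(⟨x²⟩−⟨x⟩²), Δp = √(⟨p²⟩−⟨p⟩²).
On 0 ≤ x ≤ L (j ≠ l): ∫sin²(jπx/L) dx = L/2, ∫sin(jπx/L)·sin(lπx/L) dx = 0; diagonal moments ∫x·sin²(jπx/L) dx = L²/4, ∫x²·sin²(jπx/L) dx = L³·(1/6 − 1/(4j²π²)); cross terms ∫x·sin(jπx/L)·sin(lπx/L) dx = 0 for j + l even and −4jlL²/(π²(j² − l²)²) for j + l odd, ∫x²·sin(jπx/L)·sin(lπx/L) dx = (−1)^(j+l)·4jlL³/(π²(j² − l²)²); higher powers the same way via product-to-sum and parts. d²/dx² sin(jπx/L) = −(jπ/L)²·sin(jπx/L); on 0 ≤ x ≤ L, ∫sin²(jπx/L) dx = L/2 and ∫sin(jπx/L)·sin(lπx/L) dx = 0 for j ≠ l, so only diagonal terms survive in ∫|Ψ|² and ∫Ψ·Ψ″; ∫Ψ·Ψ′ dx = [Ψ²/2] between the walls = 0.
Normalization: ∫|Ψ|² dx = 17.323.
⟨x⟩ = 3.2400, ⟨x²⟩ = 12.316 ⇒ Δx = 1.3483.
⟨p⟩ = 0.0000, ⟨p²⟩ = 5.1586 ⇒ Δp = 2.2712.
Δx·Δp = 3.0624.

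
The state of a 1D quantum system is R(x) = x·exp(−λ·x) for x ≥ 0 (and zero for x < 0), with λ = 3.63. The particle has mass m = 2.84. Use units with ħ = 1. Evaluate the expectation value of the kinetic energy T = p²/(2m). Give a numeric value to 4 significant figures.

2.320

T = −(ħ²/2m) d²/dx², so ⟨T⟩ = −(ħ²/2m) ∫ R*·R'' dx / ∫|R|² dx; with m = 2.84.
Differentiate x·exp(−λ·x) with the product rule; every integrand then reduces to terms xʲ·e^(−2λx) on [0, ∞), with ∫₀^∞ xʲ·e^(−2λx) dx = j!/(2λ)^(j+1).
State is unnormalized: ∫|R|² dx = 0.0052266, and ∫R*·(−ħ²/2m · R'') dx = 0.012125, so ⟨T⟩ = 0.012125 / 0.0052266.
⟨T⟩ = 2.3199.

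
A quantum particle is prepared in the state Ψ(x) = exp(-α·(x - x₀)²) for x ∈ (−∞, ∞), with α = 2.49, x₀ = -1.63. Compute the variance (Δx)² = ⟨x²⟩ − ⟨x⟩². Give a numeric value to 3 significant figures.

Compute ⟨x⟩ and ⟨x²⟩ separately, then (Δx)² = ⟨x²⟩ − ⟨x⟩².
Gaussian moments (u = x − x₀): ∫u^(2j)·e^(−2αu²) du = (2j−1)!!/(4α)^j · √(π/(2α)), odd powers integrate to 0; here √(π/(2α)) = 0.79426.
Normalization: ∫|Ψ|² dx = 0.79426.
⟨x⟩ = -1.6300 and ⟨x²⟩ = 2.7573.
(Δx)² = 2.7573 − (-1.6300)² = 0.10040.

0.100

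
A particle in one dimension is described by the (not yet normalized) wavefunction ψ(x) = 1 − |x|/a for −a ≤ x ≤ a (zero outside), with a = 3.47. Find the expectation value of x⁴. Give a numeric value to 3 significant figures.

4.14

⟨x⁴⟩ = ∫ x⁴·|ψ|² dx / ∫|ψ|² dx (integrals over the domain).
ψ is even, so ∫ over [−a, a] = 2∫₀ᵃ with ψ = 1 − x/a there: ∫₀ᵃ (1 − x/a)² dx = a/3, ∫₀ᵃ x²(1 − x/a)² dx = a³/30, ∫₀ᵃ x⁴(1 − x/a)² dx = a⁵/105.
State is unnormalized: ∫|ψ|² dx = 2.3133, and ∫ψ*·x⁴·ψ dx = 9.5827, so ⟨x⁴⟩ = 9.5827 / 2.3133.
⟨x⁴⟩ = 4.1424.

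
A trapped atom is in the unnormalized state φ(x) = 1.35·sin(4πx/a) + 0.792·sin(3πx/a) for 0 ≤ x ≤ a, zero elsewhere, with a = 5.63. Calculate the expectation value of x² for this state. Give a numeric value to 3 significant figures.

4.95

⟨x²⟩ = ∫ x²·|φ|² dx / ∫|φ|² dx (integrals over the domain).
On 0 ≤ x ≤ a (j ≠ l): ∫sin²(jπx/a) dx = a/2, ∫sin(jπx/a)·sin(lπx/a) dx = 0; diagonal moments ∫x·sin²(jπx/a) dx = a²/4, ∫x²·sin²(jπx/a) dx = a³·(1/6 − 1/(4j²π²)); cross terms ∫x·sin(jπx/a)·sin(lπx/a) dx = 0 for j + l even and −4jla²/(π²(j² − l²)²) for j + l odd, ∫x²·sin(jπx/a)·sin(lπx/a) dx = (−1)^(j+l)·4jla³/(π²(j² − l²)²); higher powers the same way via product-to-sum and parts.
State is unnormalized: ∫|φ|² dx = 6.8961, and ∫φ*·x²·φ dx = 34.156, so ⟨x²⟩ = 34.156 / 6.8961.
⟨x²⟩ = 4.9530.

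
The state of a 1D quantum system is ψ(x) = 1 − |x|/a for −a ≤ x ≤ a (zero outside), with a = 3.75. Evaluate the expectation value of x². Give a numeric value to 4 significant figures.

⟨x²⟩ = ∫ x²·|ψ|² dx / ∫|ψ|² dx (integrals over the domain).
ψ is even, so ∫ over [−a, a] = 2∫₀ᵃ with ψ = 1 − x/a there: ∫₀ᵃ (1 − x/a)² dx = a/3, ∫₀ᵃ x²(1 − x/a)² dx = a³/30, ∫₀ᵃ x⁴(1 − x/a)² dx = a⁵/105.
State is unnormalized: ∫|ψ|² dx = 2.5000, and ∫ψ*·x²·ψ dx = 3.5156, so ⟨x²⟩ = 3.5156 / 2.5000.
⟨x²⟩ = 1.4063.

1.406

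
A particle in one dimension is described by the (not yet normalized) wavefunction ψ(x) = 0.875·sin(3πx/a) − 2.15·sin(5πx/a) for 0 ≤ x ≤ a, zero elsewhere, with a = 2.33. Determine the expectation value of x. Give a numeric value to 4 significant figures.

⟨x⟩ = ∫ x·|ψ|² dx / ∫|ψ|² dx (integrals over the domain).
On 0 ≤ x ≤ a (j ≠ l): ∫sin²(jπx/a) dx = a/2, ∫sin(jπx/a)·sin(lπx/a) dx = 0; diagonal moments ∫x·sin²(jπx/a) dx = a²/4, ∫x²·sin²(jπx/a) dx = a³·(1/6 − 1/(4j²π²)); cross terms ∫x·sin(jπx/a)·sin(lπx/a) dx = 0 for j + l even and −4jla²/(π²(j² − l²)²) for j + l odd, ∫x²·sin(jπx/a)·sin(lπx/a) dx = (−1)^(j+l)·4jla³/(π²(j² − l²)²); higher powers the same way via product-to-sum and parts.
State is unnormalized: ∫|ψ|² dx = 6.2772, and ∫ψ*·x·ψ dx = 7.3129, so ⟨x⟩ = 7.3129 / 6.2772.
⟨x⟩ = 1.1650.

1.165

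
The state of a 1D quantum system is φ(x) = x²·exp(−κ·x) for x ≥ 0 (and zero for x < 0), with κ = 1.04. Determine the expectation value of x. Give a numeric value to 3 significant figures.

2.40

⟨x⟩ = ∫ x·|φ|² dx / ∫|φ|² dx (integrals over the domain).
Every integrand reduces to terms xʲ·e^(−2κx) on [0, ∞); use ∫₀^∞ xʲ·e^(−2κx) dx = j!/(2κ)^(j+1).
State is unnormalized: ∫|φ|² dx = 0.61645, and ∫φ*·x·φ dx = 1.4818, so ⟨x⟩ = 1.4818 / 0.61645.
⟨x⟩ = 2.4038.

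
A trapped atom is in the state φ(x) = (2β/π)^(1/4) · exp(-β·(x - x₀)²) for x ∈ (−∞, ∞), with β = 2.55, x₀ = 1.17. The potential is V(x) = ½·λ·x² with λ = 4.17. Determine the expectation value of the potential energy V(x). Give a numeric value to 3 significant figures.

⟨V⟩ = ∫ V(x)·|φ|² dx.
Gaussian moments (u = x − x₀): ∫u^(2j)·e^(−2βu²) du = (2j−1)!!/(4β)^j · √(π/(2β)), odd powers integrate to 0; here √(π/(2β)) = 0.78486.
⟨V⟩ = 3.0586.

3.06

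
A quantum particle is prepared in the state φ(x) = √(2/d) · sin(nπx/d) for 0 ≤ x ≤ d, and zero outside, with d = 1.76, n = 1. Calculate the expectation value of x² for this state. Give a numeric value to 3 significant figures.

0.876

⟨x²⟩ = ∫ x²·|φ|² dx (integrals over the domain).
With sin²θ = (1 − cos2θ)/2 on 0 ≤ x ≤ d: ∫sin²(nπx/d) dx = d/2, ∫x·sin²(nπx/d) dx = d²/4, ∫x²·sin²(nπx/d) dx = d³·(1/6 − 1/(4n²π²)); higher powers xᵏ the same way, integrating xᵏ·cos(2nπx/d) by parts.
⟨x²⟩ = 0.87561.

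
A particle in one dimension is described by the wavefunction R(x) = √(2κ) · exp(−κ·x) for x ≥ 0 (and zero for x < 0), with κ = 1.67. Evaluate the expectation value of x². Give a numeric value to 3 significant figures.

⟨x²⟩ = ∫ x²·|R|² dx (integrals over the domain).
Every integrand reduces to terms xʲ·e^(−2κx) on [0, ∞); use ∫₀^∞ xʲ·e^(−2κx) dx = j!/(2κ)^(j+1).
⟨x²⟩ = 0.17928.

0.179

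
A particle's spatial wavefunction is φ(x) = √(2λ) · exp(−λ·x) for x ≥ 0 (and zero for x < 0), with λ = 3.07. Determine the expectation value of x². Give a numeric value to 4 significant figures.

0.05305

⟨x²⟩ = ∫ x²·|φ|² dx (integrals over the domain).
Every integrand reduces to terms xʲ·e^(−2λx) on [0, ∞); use ∫₀^∞ xʲ·e^(−2λx) dx = j!/(2λ)^(j+1).
⟨x²⟩ = 0.053051.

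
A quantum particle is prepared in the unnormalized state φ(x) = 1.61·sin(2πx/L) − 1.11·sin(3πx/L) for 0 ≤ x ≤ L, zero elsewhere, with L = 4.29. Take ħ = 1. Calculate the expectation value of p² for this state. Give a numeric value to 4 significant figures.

p² φ = −ħ² d²φ/dx²; ⟨p²⟩ = −ħ² ∫ φ*·φ'' dx / ∫|φ|² dx.
d²/dx² sin(jπx/L) = −(jπ/L)²·sin(jπx/L); on 0 ≤ x ≤ L, ∫sin²(jπx/L) dx = L/2 and ∫sin(jπx/L)·sin(lπx/L) dx = 0 for j ≠ l, so only diagonal terms survive in ∫|φ|² and ∫φ·φ″; ∫φ·φ′ dx = [φ²/2] between the walls = 0.
State is unnormalized: ∫|φ|² dx = 8.2029, and ∫φ*·(−ħ² φ'') dx = 24.682, so ⟨p²⟩ = 24.682 / 8.2029.
⟨p²⟩ = 3.0090.

3.009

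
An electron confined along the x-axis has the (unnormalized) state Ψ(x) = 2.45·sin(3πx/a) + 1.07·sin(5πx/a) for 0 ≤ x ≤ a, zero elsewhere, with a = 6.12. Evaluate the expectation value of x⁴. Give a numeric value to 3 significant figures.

⟨x⁴⟩ = ∫ x⁴·|Ψ|² dx / ∫|Ψ|² dx (integrals over the domain).
On 0 ≤ x ≤ a (j ≠ l): ∫sin²(jπx/a) dx = a/2, ∫sin(jπx/a)·sin(lπx/a) dx = 0; diagonal moments ∫x·sin²(jπx/a) dx = a²/4, ∫x²·sin²(jπx/a) dx = a³·(1/6 − 1/(4j²π²)); cross terms ∫x·sin(jπx/a)·sin(lπx/a) dx = 0 for j + l even and −4jla²/(π²(j² − l²)²) for j + l odd, ∫x²·sin(jπx/a)·sin(lπx/a) dx = (−1)^(j+l)·4jla³/(π²(j² − l²)²); higher powers the same way via product-to-sum and parts.
State is unnormalized: ∫|Ψ|² dx = 21.871, and ∫Ψ*·x⁴·Ψ dx = 7623.9, so ⟨x⁴⟩ = 7623.9 / 21.871.
⟨x⁴⟩ = 348.59.

349.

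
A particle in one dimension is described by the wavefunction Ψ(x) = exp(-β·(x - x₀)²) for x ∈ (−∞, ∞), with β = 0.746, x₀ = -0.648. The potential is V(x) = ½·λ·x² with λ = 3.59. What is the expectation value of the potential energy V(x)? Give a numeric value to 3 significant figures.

1.36

⟨V⟩ = ∫ V(x)·|Ψ|² dx / ∫|Ψ|² dx.
Gaussian moments (u = x − x₀): ∫u^(2j)·e^(−2βu²) du = (2j−1)!!/(4β)^j · √(π/(2β)), odd powers integrate to 0; here √(π/(2β)) = 1.4511.
State is unnormalized: ∫|Ψ|² dx = 1.4511, and ∫Ψ*·V(x)·Ψ dx = 1.9666, so ⟨V⟩ = 1.9666 / 1.4511.
⟨V⟩ = 1.3553.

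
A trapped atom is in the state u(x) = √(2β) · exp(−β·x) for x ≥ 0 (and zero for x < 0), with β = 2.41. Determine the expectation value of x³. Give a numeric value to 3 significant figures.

0.0536

⟨x³⟩ = ∫ x³·|u|² dx (integrals over the domain).
Every integrand reduces to terms xʲ·e^(−2βx) on [0, ∞); use ∫₀^∞ xʲ·e^(−2βx) dx = j!/(2β)^(j+1).
⟨x³⟩ = 0.053581.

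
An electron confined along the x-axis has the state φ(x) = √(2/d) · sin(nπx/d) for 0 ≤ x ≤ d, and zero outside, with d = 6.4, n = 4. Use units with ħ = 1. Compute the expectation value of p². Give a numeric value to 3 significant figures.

p² φ = −ħ² d²φ/dx²; ⟨p²⟩ = −ħ² ∫ φ*·φ'' dx.
d/dx sin(nπx/d) = (nπ/d)·cos(nπx/d) and d²/dx² sin(nπx/d) = −(nπ/d)²·sin(nπx/d); on 0 ≤ x ≤ d, ∫sin²(nπx/d) dx = d/2 and ∫sin(nπx/d)·cos(nπx/d) dx = 0.
⟨p²⟩ = 3.8553.

3.86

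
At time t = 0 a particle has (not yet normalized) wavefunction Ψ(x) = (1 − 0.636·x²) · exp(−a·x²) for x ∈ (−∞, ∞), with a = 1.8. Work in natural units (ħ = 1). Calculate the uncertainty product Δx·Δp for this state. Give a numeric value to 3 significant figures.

Δx = √(⟨x²⟩−⟨x⟩²), Δp = √(⟨p²⟩−⟨p⟩²).
Expand each integrand as polynomial × e^(−2ax²) and use ∫x^(2j)·e^(−2ax²) dx = (2j−1)!!/(4a)^j · √(π/(2a)), odd powers → 0; here √(π/(2a)) = 0.93417. Differentiate with the product rule, d/dx e^(−ax²) = −2ax·e^(−ax²).
Normalization: ∫|Ψ|² dx = 0.79100.
⟨x⟩ = 0.0000, ⟨x²⟩ = 0.096291 ⇒ Δx = 0.31031.
⟨p⟩ = 0.0000, ⟨p²⟩ = 2.6175 ⇒ Δp = 1.6179.
Δx·Δp = 0.50203.

0.502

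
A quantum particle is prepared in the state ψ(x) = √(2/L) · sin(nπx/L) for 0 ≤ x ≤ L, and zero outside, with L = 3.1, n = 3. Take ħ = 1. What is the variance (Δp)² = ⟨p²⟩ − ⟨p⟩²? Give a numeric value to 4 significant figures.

Compute ⟨p⟩ and ⟨p²⟩ separately; (Δp)² = ⟨p²⟩ − ⟨p⟩².
d/dx sin(nπx/L) = (nπ/L)·cos(nπx/L) and d²/dx² sin(nπx/L) = −(nπ/L)²·sin(nπx/L); on 0 ≤ x ≤ L, ∫sin²(nπx/L) dx = L/2 and ∫sin(nπx/L)·cos(nπx/L) dx = 0.
⟨p⟩ = 0.0000 and ⟨p²⟩ = 9.2431.
(Δp)² = 9.2431 − (0.0000)² = 9.2431.

9.243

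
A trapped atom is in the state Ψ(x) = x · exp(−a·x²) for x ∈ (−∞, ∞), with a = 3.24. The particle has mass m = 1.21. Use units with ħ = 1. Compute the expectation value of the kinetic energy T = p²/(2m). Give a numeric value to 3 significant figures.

T = −(ħ²/2m) d²/dx², so ⟨T⟩ = −(ħ²/2m) ∫ Ψ*·Ψ'' dx / ∫|Ψ|² dx; with m = 1.21.
Expand each integrand as polynomial × e^(−2ax²) and use ∫x^(2j)·e^(−2ax²) dx = (2j−1)!!/(4a)^j · √(π/(2a)), odd powers → 0; here √(π/(2a)) = 0.69629. Differentiate with the product rule, d/dx e^(−ax²) = −2ax·e^(−ax²).
State is unnormalized: ∫|Ψ|² dx = 0.053726, and ∫Ψ*·(−ħ²/2m · Ψ'') dx = 0.21579, so ⟨T⟩ = 0.21579 / 0.053726.
⟨T⟩ = 4.0165.

4.02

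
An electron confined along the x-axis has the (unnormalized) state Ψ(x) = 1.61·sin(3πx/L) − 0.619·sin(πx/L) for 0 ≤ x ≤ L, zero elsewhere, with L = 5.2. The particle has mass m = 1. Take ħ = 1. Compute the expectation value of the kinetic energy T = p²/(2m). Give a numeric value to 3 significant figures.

T = −(ħ²/2m) d²/dx², so ⟨T⟩ = −(ħ²/2m) ∫ Ψ*·Ψ'' dx / ∫|Ψ|² dx; with m = 1.
d²/dx² sin(jπx/L) = −(jπ/L)²·sin(jπx/L); on 0 ≤ x ≤ L, ∫sin²(jπx/L) dx = L/2 and ∫sin(jπx/L)·sin(lπx/L) dx = 0 for j ≠ l, so only diagonal terms survive in ∫|Ψ|² and ∫Ψ·Ψ″; ∫Ψ·Ψ′ dx = [Ψ²/2] between the walls = 0.
State is unnormalized: ∫|Ψ|² dx = 7.7357, and ∫Ψ*·(−ħ²/2m · Ψ'') dx = 11.251, so ⟨T⟩ = 11.251 / 7.7357.
⟨T⟩ = 1.4545.

1.45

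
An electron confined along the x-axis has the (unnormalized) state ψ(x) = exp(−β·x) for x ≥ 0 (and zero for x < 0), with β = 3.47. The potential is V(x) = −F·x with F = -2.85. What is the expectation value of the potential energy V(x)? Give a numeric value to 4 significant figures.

0.4107

⟨V⟩ = ∫ V(x)·|ψ|² dx / ∫|ψ|² dx.
Every integrand reduces to terms xʲ·e^(−2βx) on [0, ∞); use ∫₀^∞ xʲ·e^(−2βx) dx = j!/(2β)^(j+1).
State is unnormalized: ∫|ψ|² dx = 0.14409, and ∫ψ*·V(x)·ψ dx = 0.059173, so ⟨V⟩ = 0.059173 / 0.14409.
⟨V⟩ = 0.41066.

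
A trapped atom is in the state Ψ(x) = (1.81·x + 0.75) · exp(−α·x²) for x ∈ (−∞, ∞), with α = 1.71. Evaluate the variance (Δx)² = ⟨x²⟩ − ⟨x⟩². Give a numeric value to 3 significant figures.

0.135

Compute ⟨x⟩ and ⟨x²⟩ separately, then (Δx)² = ⟨x²⟩ − ⟨x⟩².
Expand each integrand as polynomial × e^(−2αx²) and use ∫x^(2j)·e^(−2αx²) dx = (2j−1)!!/(4α)^j · √(π/(2α)), odd powers → 0; here √(π/(2α)) = 0.95843.
Normalization: ∫|Ψ|² dx = 0.99817.
⟨x⟩ = 0.38113 and ⟨x²⟩ = 0.28067.
(Δx)² = 0.28067 − (0.38113)² = 0.13541.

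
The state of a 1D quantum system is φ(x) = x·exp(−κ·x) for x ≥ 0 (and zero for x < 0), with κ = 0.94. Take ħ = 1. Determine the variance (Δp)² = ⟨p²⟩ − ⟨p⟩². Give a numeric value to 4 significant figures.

0.8836

Compute ⟨p⟩ and ⟨p²⟩ separately; (Δp)² = ⟨p²⟩ − ⟨p⟩².
Differentiate x·exp(−κ·x) with the product rule; every integrand then reduces to terms xʲ·e^(−2κx) on [0, ∞), with ∫₀^∞ xʲ·e^(−2κx) dx = j!/(2κ)^(j+1).
Normalization: ∫|φ|² dx = 0.30099.
⟨p⟩ = 0.0000 and ⟨p²⟩ = 0.88360.
(Δp)² = 0.88360 − (0.0000)² = 0.88360.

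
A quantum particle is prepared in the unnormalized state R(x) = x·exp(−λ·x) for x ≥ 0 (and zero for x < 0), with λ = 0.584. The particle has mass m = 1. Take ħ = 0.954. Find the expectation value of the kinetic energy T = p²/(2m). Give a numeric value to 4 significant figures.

T = −(ħ²/2m) d²/dx², so ⟨T⟩ = −(ħ²/2m) ∫ R*·R'' dx / ∫|R|² dx; with m = 1.
Differentiate x·exp(−λ·x) with the product rule; every integrand then reduces to terms xʲ·e^(−2λx) on [0, ∞), with ∫₀^∞ xʲ·e^(−2λx) dx = j!/(2λ)^(j+1).
State is unnormalized: ∫|R|² dx = 1.2552, and ∫R*·(−ħ²/2m · R'') dx = 0.19480, so ⟨T⟩ = 0.19480 / 1.2552.
⟨T⟩ = 0.15520.

0.1552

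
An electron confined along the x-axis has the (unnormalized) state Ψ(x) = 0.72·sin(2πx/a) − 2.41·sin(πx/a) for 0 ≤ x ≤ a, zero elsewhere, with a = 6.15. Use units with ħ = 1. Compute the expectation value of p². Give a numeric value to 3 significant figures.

p² Ψ = −ħ² d²Ψ/dx²; ⟨p²⟩ = −ħ² ∫ Ψ*·Ψ'' dx / ∫|Ψ|² dx.
d²/dx² sin(jπx/a) = −(jπ/a)²·sin(jπx/a); on 0 ≤ x ≤ a, ∫sin²(jπx/a) dx = a/2 and ∫sin(jπx/a)·sin(lπx/a) dx = 0 for j ≠ l, so only diagonal terms survive in ∫|Ψ|² and ∫Ψ·Ψ″; ∫Ψ·Ψ′ dx = [Ψ²/2] between the walls = 0.
State is unnormalized: ∫|Ψ|² dx = 19.454, and ∫Ψ*·(−ħ² Ψ'') dx = 6.3243, so ⟨p²⟩ = 6.3243 / 19.454.
⟨p²⟩ = 0.32509.

0.325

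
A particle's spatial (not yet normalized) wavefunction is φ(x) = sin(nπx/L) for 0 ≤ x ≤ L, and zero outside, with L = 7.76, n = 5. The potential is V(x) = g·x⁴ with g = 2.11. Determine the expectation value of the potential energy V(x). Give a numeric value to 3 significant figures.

1.50e+03

⟨V⟩ = ∫ V(x)·|φ|² dx / ∫|φ|² dx.
With sin²θ = (1 − cos2θ)/2 on 0 ≤ x ≤ L: ∫sin²(nπx/L) dx = L/2, ∫x·sin²(nπx/L) dx = L²/4, ∫x²·sin²(nπx/L) dx = L³·(1/6 − 1/(4n²π²)); higher powers xᵏ the same way, integrating xᵏ·cos(2nπx/L) by parts.
State is unnormalized: ∫|φ|² dx = 3.8800, and ∫φ*·V(x)·φ dx = 5817.7, so ⟨V⟩ = 5817.7 / 3.8800.
⟨V⟩ = 1499.4.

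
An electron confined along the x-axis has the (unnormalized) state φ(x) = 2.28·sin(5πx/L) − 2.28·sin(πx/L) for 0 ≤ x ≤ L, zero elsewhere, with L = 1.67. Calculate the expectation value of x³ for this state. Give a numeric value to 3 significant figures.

⟨x³⟩ = ∫ x³·|φ|² dx / ∫|φ|² dx (integrals over the domain).
On 0 ≤ x ≤ L (j ≠ l): ∫sin²(jπx/L) dx = L/2, ∫sin(jπx/L)·sin(lπx/L) dx = 0; diagonal moments ∫x·sin²(jπx/L) dx = L²/4, ∫x²·sin²(jπx/L) dx = L³·(1/6 − 1/(4j²π²)); cross terms ∫x·sin(jπx/L)·sin(lπx/L) dx = 0 for j + l even and −4jlL²/(π²(j² − l²)²) for j + l odd, ∫x²·sin(jπx/L)·sin(lπx/L) dx = (−1)^(j+l)·4jlL³/(π²(j² − l²)²); higher powers the same way via product-to-sum and parts.
State is unnormalized: ∫|φ|² dx = 8.6813, and ∫φ*·x³·φ dx = 8.0838, so ⟨x³⟩ = 8.0838 / 8.6813.
⟨x³⟩ = 0.93117.

0.931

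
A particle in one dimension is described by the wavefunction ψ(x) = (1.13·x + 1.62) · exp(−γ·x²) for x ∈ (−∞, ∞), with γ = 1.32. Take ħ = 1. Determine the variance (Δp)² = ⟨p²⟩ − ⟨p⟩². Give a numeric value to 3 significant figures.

1.54

Compute ⟨p⟩ and ⟨p²⟩ separately; (Δp)² = ⟨p²⟩ − ⟨p⟩².
Expand each integrand as polynomial × e^(−2γx²) and use ∫x^(2j)·e^(−2γx²) dx = (2j−1)!!/(4γ)^j · √(π/(2γ)), odd powers → 0; here √(π/(2γ)) = 1.0909. Differentiate with the product rule, d/dx e^(−γx²) = −2γx·e^(−γx²).
Normalization: ∫|ψ|² dx = 3.1267.
⟨p⟩ = 0.0000 and ⟨p²⟩ = 1.5427.
(Δp)² = 1.5427 − (0.0000)² = 1.5427.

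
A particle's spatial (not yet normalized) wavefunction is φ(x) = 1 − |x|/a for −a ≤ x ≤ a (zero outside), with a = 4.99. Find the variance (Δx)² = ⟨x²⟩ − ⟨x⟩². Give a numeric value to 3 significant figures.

2.49

Compute ⟨x⟩ and ⟨x²⟩ separately, then (Δx)² = ⟨x²⟩ − ⟨x⟩².
φ is even, so ∫ over [−a, a] = 2∫₀ᵃ with φ = 1 − x/a there: ∫₀ᵃ (1 − x/a)² dx = a/3, ∫₀ᵃ x²(1 − x/a)² dx = a³/30, ∫₀ᵃ x⁴(1 − x/a)² dx = a⁵/105.
Normalization: ∫|φ|² dx = 3.3267.
⟨x⟩ = 0.0000 and ⟨x²⟩ = 2.4900.
(Δx)² = 2.4900 − (0.0000)² = 2.4900.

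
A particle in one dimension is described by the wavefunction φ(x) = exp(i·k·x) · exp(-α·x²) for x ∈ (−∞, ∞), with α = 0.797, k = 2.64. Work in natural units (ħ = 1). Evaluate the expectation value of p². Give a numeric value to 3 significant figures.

p² φ = −ħ² d²φ/dx²; ⟨p²⟩ = −ħ² ∫ φ*·φ'' dx / ∫|φ|² dx.
Gaussian moments: ∫x^(2j)·e^(−2αx²) dx = (2j−1)!!/(4α)^j · √(π/(2α)), odd powers integrate to 0; here √(π/(2α)) = 1.4039. Derivatives: φ′ = (ik − 2αx)·φ, φ″ = ((ik − 2αx)² − 2α)·φ; the odd-in-x pieces drop out.
State is unnormalized: ∫|φ|² dx = 1.4039, and ∫φ*·(−ħ² φ'') dx = 10.903, so ⟨p²⟩ = 10.903 / 1.4039.
⟨p²⟩ = 7.7666.

7.77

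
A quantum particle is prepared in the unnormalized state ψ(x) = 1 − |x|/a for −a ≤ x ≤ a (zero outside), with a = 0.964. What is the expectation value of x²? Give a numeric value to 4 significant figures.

0.09293

⟨x²⟩ = ∫ x²·|ψ|² dx / ∫|ψ|² dx (integrals over the domain).
ψ is even, so ∫ over [−a, a] = 2∫₀ᵃ with ψ = 1 − x/a there: ∫₀ᵃ (1 − x/a)² dx = a/3, ∫₀ᵃ x²(1 − x/a)² dx = a³/30, ∫₀ᵃ x⁴(1 − x/a)² dx = a⁵/105.
State is unnormalized: ∫|ψ|² dx = 0.64267, and ∫ψ*·x²·ψ dx = 0.059723, so ⟨x²⟩ = 0.059723 / 0.64267.
⟨x²⟩ = 0.092930.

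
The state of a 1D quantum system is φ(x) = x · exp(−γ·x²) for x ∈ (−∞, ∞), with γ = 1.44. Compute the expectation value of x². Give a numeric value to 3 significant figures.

0.521

⟨x²⟩ = ∫ x²·|φ|² dx / ∫|φ|² dx (integrals over the domain).
Expand each integrand as polynomial × e^(−2γx²) and use ∫x^(2j)·e^(−2γx²) dx = (2j−1)!!/(4γ)^j · √(π/(2γ)), odd powers → 0; here √(π/(2γ)) = 1.0444.
State is unnormalized: ∫|φ|² dx = 0.18132, and ∫φ*·x²·φ dx = 0.094440, so ⟨x²⟩ = 0.094440 / 0.18132.
⟨x²⟩ = 0.52083.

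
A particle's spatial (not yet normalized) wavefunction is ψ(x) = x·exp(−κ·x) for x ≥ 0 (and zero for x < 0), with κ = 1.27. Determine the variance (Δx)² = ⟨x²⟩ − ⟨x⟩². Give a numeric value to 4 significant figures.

0.4650

Compute ⟨x⟩ and ⟨x²⟩ separately, then (Δx)² = ⟨x²⟩ − ⟨x⟩².
Every integrand reduces to terms xʲ·e^(−2κx) on [0, ∞); use ∫₀^∞ xʲ·e^(−2κx) dx = j!/(2κ)^(j+1).
Normalization: ∫|ψ|² dx = 0.12205.
⟨x⟩ = 1.1811 and ⟨x²⟩ = 1.8600.
(Δx)² = 1.8600 − (1.1811)² = 0.46500.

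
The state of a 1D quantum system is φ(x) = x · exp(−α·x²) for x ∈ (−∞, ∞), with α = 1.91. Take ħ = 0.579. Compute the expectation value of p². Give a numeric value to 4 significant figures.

1.921

p² φ = −ħ² d²φ/dx²; ⟨p²⟩ = −ħ² ∫ φ*·φ'' dx / ∫|φ|² dx.
Expand each integrand as polynomial × e^(−2αx²) and use ∫x^(2j)·e^(−2αx²) dx = (2j−1)!!/(4α)^j · √(π/(2α)), odd powers → 0; here √(π/(2α)) = 0.90687. Differentiate with the product rule, d/dx e^(−αx²) = −2αx·e^(−αx²).
State is unnormalized: ∫|φ|² dx = 0.11870, and ∫φ*·(−ħ² φ'') dx = 0.22801, so ⟨p²⟩ = 0.22801 / 0.11870.
⟨p²⟩ = 1.9209.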